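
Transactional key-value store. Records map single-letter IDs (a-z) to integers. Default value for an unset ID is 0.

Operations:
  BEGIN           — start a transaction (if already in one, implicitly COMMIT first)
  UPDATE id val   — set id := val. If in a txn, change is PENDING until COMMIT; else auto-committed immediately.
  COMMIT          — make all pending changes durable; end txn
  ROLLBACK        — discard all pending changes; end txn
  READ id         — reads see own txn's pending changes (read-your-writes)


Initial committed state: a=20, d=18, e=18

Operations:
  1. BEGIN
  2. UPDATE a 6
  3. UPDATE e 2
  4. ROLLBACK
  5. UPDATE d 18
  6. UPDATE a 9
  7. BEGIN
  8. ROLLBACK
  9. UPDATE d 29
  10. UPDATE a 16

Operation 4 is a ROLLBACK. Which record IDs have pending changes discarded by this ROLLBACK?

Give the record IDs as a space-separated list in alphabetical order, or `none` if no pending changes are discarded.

Initial committed: {a=20, d=18, e=18}
Op 1: BEGIN: in_txn=True, pending={}
Op 2: UPDATE a=6 (pending; pending now {a=6})
Op 3: UPDATE e=2 (pending; pending now {a=6, e=2})
Op 4: ROLLBACK: discarded pending ['a', 'e']; in_txn=False
Op 5: UPDATE d=18 (auto-commit; committed d=18)
Op 6: UPDATE a=9 (auto-commit; committed a=9)
Op 7: BEGIN: in_txn=True, pending={}
Op 8: ROLLBACK: discarded pending []; in_txn=False
Op 9: UPDATE d=29 (auto-commit; committed d=29)
Op 10: UPDATE a=16 (auto-commit; committed a=16)
ROLLBACK at op 4 discards: ['a', 'e']

Answer: a e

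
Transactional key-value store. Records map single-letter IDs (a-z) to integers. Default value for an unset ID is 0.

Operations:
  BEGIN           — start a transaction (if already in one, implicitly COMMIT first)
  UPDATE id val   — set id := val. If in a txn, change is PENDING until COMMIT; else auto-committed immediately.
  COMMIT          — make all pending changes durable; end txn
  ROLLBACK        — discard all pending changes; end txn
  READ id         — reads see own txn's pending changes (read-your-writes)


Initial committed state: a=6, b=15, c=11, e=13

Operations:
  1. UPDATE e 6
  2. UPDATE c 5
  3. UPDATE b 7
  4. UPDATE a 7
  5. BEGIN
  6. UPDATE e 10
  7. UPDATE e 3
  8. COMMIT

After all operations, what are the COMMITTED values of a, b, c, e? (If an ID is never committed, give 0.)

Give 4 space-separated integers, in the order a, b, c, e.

Initial committed: {a=6, b=15, c=11, e=13}
Op 1: UPDATE e=6 (auto-commit; committed e=6)
Op 2: UPDATE c=5 (auto-commit; committed c=5)
Op 3: UPDATE b=7 (auto-commit; committed b=7)
Op 4: UPDATE a=7 (auto-commit; committed a=7)
Op 5: BEGIN: in_txn=True, pending={}
Op 6: UPDATE e=10 (pending; pending now {e=10})
Op 7: UPDATE e=3 (pending; pending now {e=3})
Op 8: COMMIT: merged ['e'] into committed; committed now {a=7, b=7, c=5, e=3}
Final committed: {a=7, b=7, c=5, e=3}

Answer: 7 7 5 3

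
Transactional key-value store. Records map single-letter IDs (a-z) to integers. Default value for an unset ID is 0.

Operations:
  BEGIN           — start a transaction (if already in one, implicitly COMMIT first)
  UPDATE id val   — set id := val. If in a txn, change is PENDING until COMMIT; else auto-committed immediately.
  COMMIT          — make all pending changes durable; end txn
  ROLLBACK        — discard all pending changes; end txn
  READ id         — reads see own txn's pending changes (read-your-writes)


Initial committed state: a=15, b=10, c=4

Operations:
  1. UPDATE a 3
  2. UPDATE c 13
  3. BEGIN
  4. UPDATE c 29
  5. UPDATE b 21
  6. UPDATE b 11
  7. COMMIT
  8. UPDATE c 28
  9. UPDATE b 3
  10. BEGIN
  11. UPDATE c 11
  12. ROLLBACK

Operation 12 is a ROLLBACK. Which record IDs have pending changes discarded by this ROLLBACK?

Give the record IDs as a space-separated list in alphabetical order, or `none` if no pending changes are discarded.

Initial committed: {a=15, b=10, c=4}
Op 1: UPDATE a=3 (auto-commit; committed a=3)
Op 2: UPDATE c=13 (auto-commit; committed c=13)
Op 3: BEGIN: in_txn=True, pending={}
Op 4: UPDATE c=29 (pending; pending now {c=29})
Op 5: UPDATE b=21 (pending; pending now {b=21, c=29})
Op 6: UPDATE b=11 (pending; pending now {b=11, c=29})
Op 7: COMMIT: merged ['b', 'c'] into committed; committed now {a=3, b=11, c=29}
Op 8: UPDATE c=28 (auto-commit; committed c=28)
Op 9: UPDATE b=3 (auto-commit; committed b=3)
Op 10: BEGIN: in_txn=True, pending={}
Op 11: UPDATE c=11 (pending; pending now {c=11})
Op 12: ROLLBACK: discarded pending ['c']; in_txn=False
ROLLBACK at op 12 discards: ['c']

Answer: c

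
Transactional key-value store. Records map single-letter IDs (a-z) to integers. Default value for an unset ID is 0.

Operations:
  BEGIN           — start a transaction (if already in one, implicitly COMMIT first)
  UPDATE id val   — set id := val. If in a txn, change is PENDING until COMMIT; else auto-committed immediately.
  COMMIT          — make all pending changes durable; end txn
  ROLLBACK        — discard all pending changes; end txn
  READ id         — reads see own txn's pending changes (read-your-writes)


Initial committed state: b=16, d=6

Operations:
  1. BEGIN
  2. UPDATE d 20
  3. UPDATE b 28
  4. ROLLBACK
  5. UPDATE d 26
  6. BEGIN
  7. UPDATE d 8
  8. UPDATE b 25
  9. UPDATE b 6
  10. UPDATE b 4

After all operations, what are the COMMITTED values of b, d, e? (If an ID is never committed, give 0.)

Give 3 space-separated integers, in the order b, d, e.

Answer: 16 26 0

Derivation:
Initial committed: {b=16, d=6}
Op 1: BEGIN: in_txn=True, pending={}
Op 2: UPDATE d=20 (pending; pending now {d=20})
Op 3: UPDATE b=28 (pending; pending now {b=28, d=20})
Op 4: ROLLBACK: discarded pending ['b', 'd']; in_txn=False
Op 5: UPDATE d=26 (auto-commit; committed d=26)
Op 6: BEGIN: in_txn=True, pending={}
Op 7: UPDATE d=8 (pending; pending now {d=8})
Op 8: UPDATE b=25 (pending; pending now {b=25, d=8})
Op 9: UPDATE b=6 (pending; pending now {b=6, d=8})
Op 10: UPDATE b=4 (pending; pending now {b=4, d=8})
Final committed: {b=16, d=26}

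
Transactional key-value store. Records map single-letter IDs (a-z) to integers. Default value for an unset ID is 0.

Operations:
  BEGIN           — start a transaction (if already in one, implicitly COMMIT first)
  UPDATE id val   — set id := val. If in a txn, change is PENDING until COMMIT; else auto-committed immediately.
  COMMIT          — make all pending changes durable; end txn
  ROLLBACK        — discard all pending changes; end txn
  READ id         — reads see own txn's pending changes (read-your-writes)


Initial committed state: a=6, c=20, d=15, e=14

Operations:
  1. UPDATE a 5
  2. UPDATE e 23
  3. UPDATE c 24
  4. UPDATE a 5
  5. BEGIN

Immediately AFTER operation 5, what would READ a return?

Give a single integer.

Initial committed: {a=6, c=20, d=15, e=14}
Op 1: UPDATE a=5 (auto-commit; committed a=5)
Op 2: UPDATE e=23 (auto-commit; committed e=23)
Op 3: UPDATE c=24 (auto-commit; committed c=24)
Op 4: UPDATE a=5 (auto-commit; committed a=5)
Op 5: BEGIN: in_txn=True, pending={}
After op 5: visible(a) = 5 (pending={}, committed={a=5, c=24, d=15, e=23})

Answer: 5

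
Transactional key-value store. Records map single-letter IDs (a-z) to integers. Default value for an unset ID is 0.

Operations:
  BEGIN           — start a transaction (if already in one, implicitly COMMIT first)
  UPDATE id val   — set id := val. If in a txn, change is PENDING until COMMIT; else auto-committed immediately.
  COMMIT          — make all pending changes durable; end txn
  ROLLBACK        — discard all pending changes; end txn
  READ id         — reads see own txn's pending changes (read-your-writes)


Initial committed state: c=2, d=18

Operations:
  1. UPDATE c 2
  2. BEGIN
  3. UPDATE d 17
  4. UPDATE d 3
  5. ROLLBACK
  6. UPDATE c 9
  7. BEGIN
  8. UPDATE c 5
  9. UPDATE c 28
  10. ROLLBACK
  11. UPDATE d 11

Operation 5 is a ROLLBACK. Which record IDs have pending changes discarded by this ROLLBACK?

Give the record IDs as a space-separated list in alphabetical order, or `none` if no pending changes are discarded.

Initial committed: {c=2, d=18}
Op 1: UPDATE c=2 (auto-commit; committed c=2)
Op 2: BEGIN: in_txn=True, pending={}
Op 3: UPDATE d=17 (pending; pending now {d=17})
Op 4: UPDATE d=3 (pending; pending now {d=3})
Op 5: ROLLBACK: discarded pending ['d']; in_txn=False
Op 6: UPDATE c=9 (auto-commit; committed c=9)
Op 7: BEGIN: in_txn=True, pending={}
Op 8: UPDATE c=5 (pending; pending now {c=5})
Op 9: UPDATE c=28 (pending; pending now {c=28})
Op 10: ROLLBACK: discarded pending ['c']; in_txn=False
Op 11: UPDATE d=11 (auto-commit; committed d=11)
ROLLBACK at op 5 discards: ['d']

Answer: d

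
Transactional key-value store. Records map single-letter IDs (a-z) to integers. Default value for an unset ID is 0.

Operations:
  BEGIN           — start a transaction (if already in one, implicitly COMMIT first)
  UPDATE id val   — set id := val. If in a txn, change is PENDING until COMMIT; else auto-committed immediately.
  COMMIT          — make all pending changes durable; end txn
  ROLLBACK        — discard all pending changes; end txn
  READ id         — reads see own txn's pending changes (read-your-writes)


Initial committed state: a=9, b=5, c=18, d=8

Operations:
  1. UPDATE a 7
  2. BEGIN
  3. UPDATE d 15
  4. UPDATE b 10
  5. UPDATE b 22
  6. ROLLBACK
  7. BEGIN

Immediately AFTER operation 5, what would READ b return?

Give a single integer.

Initial committed: {a=9, b=5, c=18, d=8}
Op 1: UPDATE a=7 (auto-commit; committed a=7)
Op 2: BEGIN: in_txn=True, pending={}
Op 3: UPDATE d=15 (pending; pending now {d=15})
Op 4: UPDATE b=10 (pending; pending now {b=10, d=15})
Op 5: UPDATE b=22 (pending; pending now {b=22, d=15})
After op 5: visible(b) = 22 (pending={b=22, d=15}, committed={a=7, b=5, c=18, d=8})

Answer: 22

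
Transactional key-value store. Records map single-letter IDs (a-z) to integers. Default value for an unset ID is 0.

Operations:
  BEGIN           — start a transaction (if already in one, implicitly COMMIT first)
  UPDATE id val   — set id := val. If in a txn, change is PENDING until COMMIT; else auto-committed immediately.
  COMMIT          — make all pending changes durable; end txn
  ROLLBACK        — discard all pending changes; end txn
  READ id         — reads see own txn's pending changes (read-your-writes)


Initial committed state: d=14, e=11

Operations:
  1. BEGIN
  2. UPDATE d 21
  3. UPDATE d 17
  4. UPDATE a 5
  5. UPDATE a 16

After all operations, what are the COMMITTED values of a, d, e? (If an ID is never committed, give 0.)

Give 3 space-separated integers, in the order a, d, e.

Answer: 0 14 11

Derivation:
Initial committed: {d=14, e=11}
Op 1: BEGIN: in_txn=True, pending={}
Op 2: UPDATE d=21 (pending; pending now {d=21})
Op 3: UPDATE d=17 (pending; pending now {d=17})
Op 4: UPDATE a=5 (pending; pending now {a=5, d=17})
Op 5: UPDATE a=16 (pending; pending now {a=16, d=17})
Final committed: {d=14, e=11}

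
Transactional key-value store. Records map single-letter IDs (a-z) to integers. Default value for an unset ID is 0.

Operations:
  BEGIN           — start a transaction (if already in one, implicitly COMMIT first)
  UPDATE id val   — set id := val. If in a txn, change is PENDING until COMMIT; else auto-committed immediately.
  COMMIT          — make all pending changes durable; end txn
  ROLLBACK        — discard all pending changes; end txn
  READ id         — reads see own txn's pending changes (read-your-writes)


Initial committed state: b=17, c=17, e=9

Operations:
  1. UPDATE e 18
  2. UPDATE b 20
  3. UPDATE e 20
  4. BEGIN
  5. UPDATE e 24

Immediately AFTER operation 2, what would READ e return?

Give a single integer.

Initial committed: {b=17, c=17, e=9}
Op 1: UPDATE e=18 (auto-commit; committed e=18)
Op 2: UPDATE b=20 (auto-commit; committed b=20)
After op 2: visible(e) = 18 (pending={}, committed={b=20, c=17, e=18})

Answer: 18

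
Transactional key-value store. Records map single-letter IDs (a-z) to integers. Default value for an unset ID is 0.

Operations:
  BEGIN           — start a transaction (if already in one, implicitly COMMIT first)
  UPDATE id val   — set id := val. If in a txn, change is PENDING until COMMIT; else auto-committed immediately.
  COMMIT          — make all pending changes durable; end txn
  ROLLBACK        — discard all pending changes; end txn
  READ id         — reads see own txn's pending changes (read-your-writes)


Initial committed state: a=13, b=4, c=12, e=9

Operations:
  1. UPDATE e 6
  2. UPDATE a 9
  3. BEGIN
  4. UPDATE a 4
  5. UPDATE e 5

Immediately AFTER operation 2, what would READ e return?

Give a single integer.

Initial committed: {a=13, b=4, c=12, e=9}
Op 1: UPDATE e=6 (auto-commit; committed e=6)
Op 2: UPDATE a=9 (auto-commit; committed a=9)
After op 2: visible(e) = 6 (pending={}, committed={a=9, b=4, c=12, e=6})

Answer: 6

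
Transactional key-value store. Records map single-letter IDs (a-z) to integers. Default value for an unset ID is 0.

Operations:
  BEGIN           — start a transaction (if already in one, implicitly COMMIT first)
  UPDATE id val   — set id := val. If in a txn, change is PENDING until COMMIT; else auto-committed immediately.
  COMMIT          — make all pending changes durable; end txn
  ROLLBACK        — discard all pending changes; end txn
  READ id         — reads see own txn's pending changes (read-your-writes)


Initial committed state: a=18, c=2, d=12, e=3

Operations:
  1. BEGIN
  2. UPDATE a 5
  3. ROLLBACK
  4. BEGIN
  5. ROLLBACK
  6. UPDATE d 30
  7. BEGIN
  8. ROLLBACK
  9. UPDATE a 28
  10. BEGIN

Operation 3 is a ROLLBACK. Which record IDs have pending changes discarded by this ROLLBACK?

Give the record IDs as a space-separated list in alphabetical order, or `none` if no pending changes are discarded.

Answer: a

Derivation:
Initial committed: {a=18, c=2, d=12, e=3}
Op 1: BEGIN: in_txn=True, pending={}
Op 2: UPDATE a=5 (pending; pending now {a=5})
Op 3: ROLLBACK: discarded pending ['a']; in_txn=False
Op 4: BEGIN: in_txn=True, pending={}
Op 5: ROLLBACK: discarded pending []; in_txn=False
Op 6: UPDATE d=30 (auto-commit; committed d=30)
Op 7: BEGIN: in_txn=True, pending={}
Op 8: ROLLBACK: discarded pending []; in_txn=False
Op 9: UPDATE a=28 (auto-commit; committed a=28)
Op 10: BEGIN: in_txn=True, pending={}
ROLLBACK at op 3 discards: ['a']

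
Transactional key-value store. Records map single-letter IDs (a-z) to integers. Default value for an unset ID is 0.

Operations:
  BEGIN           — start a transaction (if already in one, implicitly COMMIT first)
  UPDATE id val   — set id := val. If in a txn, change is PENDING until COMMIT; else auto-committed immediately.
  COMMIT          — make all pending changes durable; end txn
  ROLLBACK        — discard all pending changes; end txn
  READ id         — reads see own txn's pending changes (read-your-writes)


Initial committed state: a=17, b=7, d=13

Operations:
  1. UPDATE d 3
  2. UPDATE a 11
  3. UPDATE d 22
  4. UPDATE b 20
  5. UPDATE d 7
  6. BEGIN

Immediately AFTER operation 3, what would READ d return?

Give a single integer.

Answer: 22

Derivation:
Initial committed: {a=17, b=7, d=13}
Op 1: UPDATE d=3 (auto-commit; committed d=3)
Op 2: UPDATE a=11 (auto-commit; committed a=11)
Op 3: UPDATE d=22 (auto-commit; committed d=22)
After op 3: visible(d) = 22 (pending={}, committed={a=11, b=7, d=22})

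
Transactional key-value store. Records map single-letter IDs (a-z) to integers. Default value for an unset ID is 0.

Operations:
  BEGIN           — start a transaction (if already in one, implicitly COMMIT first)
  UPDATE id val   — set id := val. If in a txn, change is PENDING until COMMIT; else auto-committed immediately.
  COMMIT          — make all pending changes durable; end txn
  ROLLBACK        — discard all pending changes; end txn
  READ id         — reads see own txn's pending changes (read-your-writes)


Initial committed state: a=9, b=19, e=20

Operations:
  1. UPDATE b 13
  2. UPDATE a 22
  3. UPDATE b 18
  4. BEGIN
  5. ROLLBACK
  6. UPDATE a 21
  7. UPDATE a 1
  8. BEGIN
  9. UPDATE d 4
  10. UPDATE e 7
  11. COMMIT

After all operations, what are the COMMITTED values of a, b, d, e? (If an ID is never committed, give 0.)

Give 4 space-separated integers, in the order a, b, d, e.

Initial committed: {a=9, b=19, e=20}
Op 1: UPDATE b=13 (auto-commit; committed b=13)
Op 2: UPDATE a=22 (auto-commit; committed a=22)
Op 3: UPDATE b=18 (auto-commit; committed b=18)
Op 4: BEGIN: in_txn=True, pending={}
Op 5: ROLLBACK: discarded pending []; in_txn=False
Op 6: UPDATE a=21 (auto-commit; committed a=21)
Op 7: UPDATE a=1 (auto-commit; committed a=1)
Op 8: BEGIN: in_txn=True, pending={}
Op 9: UPDATE d=4 (pending; pending now {d=4})
Op 10: UPDATE e=7 (pending; pending now {d=4, e=7})
Op 11: COMMIT: merged ['d', 'e'] into committed; committed now {a=1, b=18, d=4, e=7}
Final committed: {a=1, b=18, d=4, e=7}

Answer: 1 18 4 7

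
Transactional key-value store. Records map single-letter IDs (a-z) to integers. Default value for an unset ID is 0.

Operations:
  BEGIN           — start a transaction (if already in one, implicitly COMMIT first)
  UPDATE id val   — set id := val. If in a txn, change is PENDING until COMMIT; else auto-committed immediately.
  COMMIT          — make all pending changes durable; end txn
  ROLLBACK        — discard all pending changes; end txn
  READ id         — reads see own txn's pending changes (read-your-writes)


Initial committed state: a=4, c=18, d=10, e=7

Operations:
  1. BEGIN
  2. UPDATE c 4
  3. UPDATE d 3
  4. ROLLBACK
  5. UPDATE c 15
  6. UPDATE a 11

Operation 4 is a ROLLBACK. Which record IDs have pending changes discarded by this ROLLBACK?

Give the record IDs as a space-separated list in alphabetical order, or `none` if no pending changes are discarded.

Answer: c d

Derivation:
Initial committed: {a=4, c=18, d=10, e=7}
Op 1: BEGIN: in_txn=True, pending={}
Op 2: UPDATE c=4 (pending; pending now {c=4})
Op 3: UPDATE d=3 (pending; pending now {c=4, d=3})
Op 4: ROLLBACK: discarded pending ['c', 'd']; in_txn=False
Op 5: UPDATE c=15 (auto-commit; committed c=15)
Op 6: UPDATE a=11 (auto-commit; committed a=11)
ROLLBACK at op 4 discards: ['c', 'd']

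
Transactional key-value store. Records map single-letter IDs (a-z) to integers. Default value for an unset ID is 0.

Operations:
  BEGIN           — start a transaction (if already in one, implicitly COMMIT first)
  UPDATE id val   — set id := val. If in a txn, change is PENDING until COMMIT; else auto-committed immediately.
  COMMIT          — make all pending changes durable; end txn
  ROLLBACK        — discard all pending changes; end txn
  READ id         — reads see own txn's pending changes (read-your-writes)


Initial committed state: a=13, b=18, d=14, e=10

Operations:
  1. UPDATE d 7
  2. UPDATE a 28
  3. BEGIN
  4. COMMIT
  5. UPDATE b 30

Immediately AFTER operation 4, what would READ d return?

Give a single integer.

Initial committed: {a=13, b=18, d=14, e=10}
Op 1: UPDATE d=7 (auto-commit; committed d=7)
Op 2: UPDATE a=28 (auto-commit; committed a=28)
Op 3: BEGIN: in_txn=True, pending={}
Op 4: COMMIT: merged [] into committed; committed now {a=28, b=18, d=7, e=10}
After op 4: visible(d) = 7 (pending={}, committed={a=28, b=18, d=7, e=10})

Answer: 7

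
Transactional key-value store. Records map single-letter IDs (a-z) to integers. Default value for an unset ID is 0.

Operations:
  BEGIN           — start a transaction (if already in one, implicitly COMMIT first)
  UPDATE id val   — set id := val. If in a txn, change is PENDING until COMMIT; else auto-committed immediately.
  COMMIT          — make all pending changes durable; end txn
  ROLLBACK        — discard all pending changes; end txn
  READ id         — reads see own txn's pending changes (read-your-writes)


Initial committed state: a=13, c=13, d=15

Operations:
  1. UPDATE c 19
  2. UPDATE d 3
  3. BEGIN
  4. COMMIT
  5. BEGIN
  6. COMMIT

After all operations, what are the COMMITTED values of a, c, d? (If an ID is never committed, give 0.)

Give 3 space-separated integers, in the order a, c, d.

Answer: 13 19 3

Derivation:
Initial committed: {a=13, c=13, d=15}
Op 1: UPDATE c=19 (auto-commit; committed c=19)
Op 2: UPDATE d=3 (auto-commit; committed d=3)
Op 3: BEGIN: in_txn=True, pending={}
Op 4: COMMIT: merged [] into committed; committed now {a=13, c=19, d=3}
Op 5: BEGIN: in_txn=True, pending={}
Op 6: COMMIT: merged [] into committed; committed now {a=13, c=19, d=3}
Final committed: {a=13, c=19, d=3}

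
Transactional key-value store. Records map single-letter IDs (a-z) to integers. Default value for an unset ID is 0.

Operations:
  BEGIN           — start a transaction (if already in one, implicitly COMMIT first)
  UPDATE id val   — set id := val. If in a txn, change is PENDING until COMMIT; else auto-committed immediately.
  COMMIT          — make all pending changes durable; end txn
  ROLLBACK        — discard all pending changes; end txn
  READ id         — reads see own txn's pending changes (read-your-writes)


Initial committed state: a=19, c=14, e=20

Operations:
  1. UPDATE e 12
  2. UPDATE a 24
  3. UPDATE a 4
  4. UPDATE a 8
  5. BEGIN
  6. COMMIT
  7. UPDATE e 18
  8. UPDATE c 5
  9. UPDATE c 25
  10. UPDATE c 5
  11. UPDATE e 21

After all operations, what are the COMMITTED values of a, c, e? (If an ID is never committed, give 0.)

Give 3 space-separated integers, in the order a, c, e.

Initial committed: {a=19, c=14, e=20}
Op 1: UPDATE e=12 (auto-commit; committed e=12)
Op 2: UPDATE a=24 (auto-commit; committed a=24)
Op 3: UPDATE a=4 (auto-commit; committed a=4)
Op 4: UPDATE a=8 (auto-commit; committed a=8)
Op 5: BEGIN: in_txn=True, pending={}
Op 6: COMMIT: merged [] into committed; committed now {a=8, c=14, e=12}
Op 7: UPDATE e=18 (auto-commit; committed e=18)
Op 8: UPDATE c=5 (auto-commit; committed c=5)
Op 9: UPDATE c=25 (auto-commit; committed c=25)
Op 10: UPDATE c=5 (auto-commit; committed c=5)
Op 11: UPDATE e=21 (auto-commit; committed e=21)
Final committed: {a=8, c=5, e=21}

Answer: 8 5 21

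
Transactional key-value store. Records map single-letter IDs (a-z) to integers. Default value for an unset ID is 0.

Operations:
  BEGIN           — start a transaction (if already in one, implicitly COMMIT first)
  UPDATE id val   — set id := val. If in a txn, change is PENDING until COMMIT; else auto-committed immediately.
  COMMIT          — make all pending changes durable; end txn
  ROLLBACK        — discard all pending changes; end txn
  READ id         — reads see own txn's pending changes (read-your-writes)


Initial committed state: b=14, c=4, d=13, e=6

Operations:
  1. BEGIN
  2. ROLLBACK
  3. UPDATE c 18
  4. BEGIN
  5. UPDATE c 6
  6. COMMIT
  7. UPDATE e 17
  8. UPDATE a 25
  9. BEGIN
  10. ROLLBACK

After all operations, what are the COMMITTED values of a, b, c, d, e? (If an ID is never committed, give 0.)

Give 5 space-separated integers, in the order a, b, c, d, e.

Answer: 25 14 6 13 17

Derivation:
Initial committed: {b=14, c=4, d=13, e=6}
Op 1: BEGIN: in_txn=True, pending={}
Op 2: ROLLBACK: discarded pending []; in_txn=False
Op 3: UPDATE c=18 (auto-commit; committed c=18)
Op 4: BEGIN: in_txn=True, pending={}
Op 5: UPDATE c=6 (pending; pending now {c=6})
Op 6: COMMIT: merged ['c'] into committed; committed now {b=14, c=6, d=13, e=6}
Op 7: UPDATE e=17 (auto-commit; committed e=17)
Op 8: UPDATE a=25 (auto-commit; committed a=25)
Op 9: BEGIN: in_txn=True, pending={}
Op 10: ROLLBACK: discarded pending []; in_txn=False
Final committed: {a=25, b=14, c=6, d=13, e=17}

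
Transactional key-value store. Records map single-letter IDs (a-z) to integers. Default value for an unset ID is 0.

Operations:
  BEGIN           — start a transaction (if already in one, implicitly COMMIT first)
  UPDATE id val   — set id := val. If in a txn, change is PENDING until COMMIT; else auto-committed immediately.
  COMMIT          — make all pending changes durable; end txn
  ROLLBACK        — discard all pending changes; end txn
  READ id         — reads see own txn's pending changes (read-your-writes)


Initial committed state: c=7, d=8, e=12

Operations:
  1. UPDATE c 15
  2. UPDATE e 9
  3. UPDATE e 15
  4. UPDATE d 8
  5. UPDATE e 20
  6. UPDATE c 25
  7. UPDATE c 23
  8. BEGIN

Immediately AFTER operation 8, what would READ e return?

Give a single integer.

Initial committed: {c=7, d=8, e=12}
Op 1: UPDATE c=15 (auto-commit; committed c=15)
Op 2: UPDATE e=9 (auto-commit; committed e=9)
Op 3: UPDATE e=15 (auto-commit; committed e=15)
Op 4: UPDATE d=8 (auto-commit; committed d=8)
Op 5: UPDATE e=20 (auto-commit; committed e=20)
Op 6: UPDATE c=25 (auto-commit; committed c=25)
Op 7: UPDATE c=23 (auto-commit; committed c=23)
Op 8: BEGIN: in_txn=True, pending={}
After op 8: visible(e) = 20 (pending={}, committed={c=23, d=8, e=20})

Answer: 20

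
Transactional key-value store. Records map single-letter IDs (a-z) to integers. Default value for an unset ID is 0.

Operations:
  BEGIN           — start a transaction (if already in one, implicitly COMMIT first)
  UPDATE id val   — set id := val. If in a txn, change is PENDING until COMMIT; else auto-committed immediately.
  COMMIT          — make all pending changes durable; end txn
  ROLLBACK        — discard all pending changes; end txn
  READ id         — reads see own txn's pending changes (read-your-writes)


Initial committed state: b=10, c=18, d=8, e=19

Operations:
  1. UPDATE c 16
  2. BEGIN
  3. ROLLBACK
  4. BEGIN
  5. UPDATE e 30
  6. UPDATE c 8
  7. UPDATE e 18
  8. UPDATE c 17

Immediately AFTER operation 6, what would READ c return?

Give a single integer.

Initial committed: {b=10, c=18, d=8, e=19}
Op 1: UPDATE c=16 (auto-commit; committed c=16)
Op 2: BEGIN: in_txn=True, pending={}
Op 3: ROLLBACK: discarded pending []; in_txn=False
Op 4: BEGIN: in_txn=True, pending={}
Op 5: UPDATE e=30 (pending; pending now {e=30})
Op 6: UPDATE c=8 (pending; pending now {c=8, e=30})
After op 6: visible(c) = 8 (pending={c=8, e=30}, committed={b=10, c=16, d=8, e=19})

Answer: 8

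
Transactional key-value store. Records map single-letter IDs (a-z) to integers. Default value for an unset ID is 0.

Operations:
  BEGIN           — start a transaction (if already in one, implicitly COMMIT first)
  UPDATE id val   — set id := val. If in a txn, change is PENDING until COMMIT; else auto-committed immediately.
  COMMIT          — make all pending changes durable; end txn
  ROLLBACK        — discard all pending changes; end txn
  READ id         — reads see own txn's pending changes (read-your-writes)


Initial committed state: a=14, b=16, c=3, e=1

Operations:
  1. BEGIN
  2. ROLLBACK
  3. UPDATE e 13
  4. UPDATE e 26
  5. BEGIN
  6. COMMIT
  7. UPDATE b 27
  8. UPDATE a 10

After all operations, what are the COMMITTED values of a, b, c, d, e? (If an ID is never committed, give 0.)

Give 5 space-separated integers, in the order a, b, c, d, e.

Initial committed: {a=14, b=16, c=3, e=1}
Op 1: BEGIN: in_txn=True, pending={}
Op 2: ROLLBACK: discarded pending []; in_txn=False
Op 3: UPDATE e=13 (auto-commit; committed e=13)
Op 4: UPDATE e=26 (auto-commit; committed e=26)
Op 5: BEGIN: in_txn=True, pending={}
Op 6: COMMIT: merged [] into committed; committed now {a=14, b=16, c=3, e=26}
Op 7: UPDATE b=27 (auto-commit; committed b=27)
Op 8: UPDATE a=10 (auto-commit; committed a=10)
Final committed: {a=10, b=27, c=3, e=26}

Answer: 10 27 3 0 26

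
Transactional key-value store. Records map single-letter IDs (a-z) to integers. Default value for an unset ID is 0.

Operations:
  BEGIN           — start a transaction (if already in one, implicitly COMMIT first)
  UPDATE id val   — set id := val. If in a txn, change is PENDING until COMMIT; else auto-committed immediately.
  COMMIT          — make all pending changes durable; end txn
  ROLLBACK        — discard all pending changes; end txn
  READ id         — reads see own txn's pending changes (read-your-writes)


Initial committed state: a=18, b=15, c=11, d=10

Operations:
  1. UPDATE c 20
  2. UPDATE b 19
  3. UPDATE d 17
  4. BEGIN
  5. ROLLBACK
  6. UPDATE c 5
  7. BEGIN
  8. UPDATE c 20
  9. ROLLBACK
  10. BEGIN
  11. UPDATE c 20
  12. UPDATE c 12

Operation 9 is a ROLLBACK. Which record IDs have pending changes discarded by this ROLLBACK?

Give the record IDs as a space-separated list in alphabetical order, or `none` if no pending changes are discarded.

Answer: c

Derivation:
Initial committed: {a=18, b=15, c=11, d=10}
Op 1: UPDATE c=20 (auto-commit; committed c=20)
Op 2: UPDATE b=19 (auto-commit; committed b=19)
Op 3: UPDATE d=17 (auto-commit; committed d=17)
Op 4: BEGIN: in_txn=True, pending={}
Op 5: ROLLBACK: discarded pending []; in_txn=False
Op 6: UPDATE c=5 (auto-commit; committed c=5)
Op 7: BEGIN: in_txn=True, pending={}
Op 8: UPDATE c=20 (pending; pending now {c=20})
Op 9: ROLLBACK: discarded pending ['c']; in_txn=False
Op 10: BEGIN: in_txn=True, pending={}
Op 11: UPDATE c=20 (pending; pending now {c=20})
Op 12: UPDATE c=12 (pending; pending now {c=12})
ROLLBACK at op 9 discards: ['c']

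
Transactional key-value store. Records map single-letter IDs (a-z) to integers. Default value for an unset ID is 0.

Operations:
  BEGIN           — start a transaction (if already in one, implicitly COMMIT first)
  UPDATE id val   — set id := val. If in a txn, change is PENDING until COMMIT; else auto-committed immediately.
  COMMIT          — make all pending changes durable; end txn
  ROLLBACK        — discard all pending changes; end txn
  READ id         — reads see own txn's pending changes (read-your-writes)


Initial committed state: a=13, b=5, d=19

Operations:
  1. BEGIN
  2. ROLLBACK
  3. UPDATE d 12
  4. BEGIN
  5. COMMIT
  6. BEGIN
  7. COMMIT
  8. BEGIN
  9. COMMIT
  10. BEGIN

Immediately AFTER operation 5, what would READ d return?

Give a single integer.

Answer: 12

Derivation:
Initial committed: {a=13, b=5, d=19}
Op 1: BEGIN: in_txn=True, pending={}
Op 2: ROLLBACK: discarded pending []; in_txn=False
Op 3: UPDATE d=12 (auto-commit; committed d=12)
Op 4: BEGIN: in_txn=True, pending={}
Op 5: COMMIT: merged [] into committed; committed now {a=13, b=5, d=12}
After op 5: visible(d) = 12 (pending={}, committed={a=13, b=5, d=12})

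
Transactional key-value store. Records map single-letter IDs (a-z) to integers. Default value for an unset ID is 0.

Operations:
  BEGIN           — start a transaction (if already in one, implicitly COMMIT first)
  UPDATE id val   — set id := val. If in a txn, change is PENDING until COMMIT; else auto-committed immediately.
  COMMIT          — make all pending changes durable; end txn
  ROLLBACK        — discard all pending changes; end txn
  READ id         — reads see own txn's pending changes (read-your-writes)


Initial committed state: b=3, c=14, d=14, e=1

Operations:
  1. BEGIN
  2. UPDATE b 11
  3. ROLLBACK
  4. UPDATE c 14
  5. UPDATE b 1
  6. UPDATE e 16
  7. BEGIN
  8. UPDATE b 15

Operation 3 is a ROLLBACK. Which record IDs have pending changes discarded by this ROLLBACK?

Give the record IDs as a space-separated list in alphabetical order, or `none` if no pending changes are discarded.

Initial committed: {b=3, c=14, d=14, e=1}
Op 1: BEGIN: in_txn=True, pending={}
Op 2: UPDATE b=11 (pending; pending now {b=11})
Op 3: ROLLBACK: discarded pending ['b']; in_txn=False
Op 4: UPDATE c=14 (auto-commit; committed c=14)
Op 5: UPDATE b=1 (auto-commit; committed b=1)
Op 6: UPDATE e=16 (auto-commit; committed e=16)
Op 7: BEGIN: in_txn=True, pending={}
Op 8: UPDATE b=15 (pending; pending now {b=15})
ROLLBACK at op 3 discards: ['b']

Answer: b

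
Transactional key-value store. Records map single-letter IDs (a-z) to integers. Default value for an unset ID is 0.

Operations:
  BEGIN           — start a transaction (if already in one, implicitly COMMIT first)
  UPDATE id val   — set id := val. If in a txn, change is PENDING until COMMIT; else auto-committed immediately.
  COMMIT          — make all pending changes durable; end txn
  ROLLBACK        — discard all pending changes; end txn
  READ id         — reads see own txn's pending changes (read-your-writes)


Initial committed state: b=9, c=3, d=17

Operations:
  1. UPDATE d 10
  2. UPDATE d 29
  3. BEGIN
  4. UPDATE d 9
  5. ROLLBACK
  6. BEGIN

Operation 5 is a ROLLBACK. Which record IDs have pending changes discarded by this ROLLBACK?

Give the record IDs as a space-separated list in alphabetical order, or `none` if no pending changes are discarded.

Answer: d

Derivation:
Initial committed: {b=9, c=3, d=17}
Op 1: UPDATE d=10 (auto-commit; committed d=10)
Op 2: UPDATE d=29 (auto-commit; committed d=29)
Op 3: BEGIN: in_txn=True, pending={}
Op 4: UPDATE d=9 (pending; pending now {d=9})
Op 5: ROLLBACK: discarded pending ['d']; in_txn=False
Op 6: BEGIN: in_txn=True, pending={}
ROLLBACK at op 5 discards: ['d']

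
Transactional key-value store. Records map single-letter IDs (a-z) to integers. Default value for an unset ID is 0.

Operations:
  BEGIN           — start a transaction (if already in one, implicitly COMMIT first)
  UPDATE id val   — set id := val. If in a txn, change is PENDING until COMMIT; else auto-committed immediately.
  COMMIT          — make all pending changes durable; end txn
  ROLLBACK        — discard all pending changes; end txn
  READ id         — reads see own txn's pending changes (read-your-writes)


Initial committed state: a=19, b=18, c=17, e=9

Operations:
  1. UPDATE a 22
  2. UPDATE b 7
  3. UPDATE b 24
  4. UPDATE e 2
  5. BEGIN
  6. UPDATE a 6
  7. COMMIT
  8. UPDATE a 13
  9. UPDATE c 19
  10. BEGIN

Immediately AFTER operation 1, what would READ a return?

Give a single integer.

Answer: 22

Derivation:
Initial committed: {a=19, b=18, c=17, e=9}
Op 1: UPDATE a=22 (auto-commit; committed a=22)
After op 1: visible(a) = 22 (pending={}, committed={a=22, b=18, c=17, e=9})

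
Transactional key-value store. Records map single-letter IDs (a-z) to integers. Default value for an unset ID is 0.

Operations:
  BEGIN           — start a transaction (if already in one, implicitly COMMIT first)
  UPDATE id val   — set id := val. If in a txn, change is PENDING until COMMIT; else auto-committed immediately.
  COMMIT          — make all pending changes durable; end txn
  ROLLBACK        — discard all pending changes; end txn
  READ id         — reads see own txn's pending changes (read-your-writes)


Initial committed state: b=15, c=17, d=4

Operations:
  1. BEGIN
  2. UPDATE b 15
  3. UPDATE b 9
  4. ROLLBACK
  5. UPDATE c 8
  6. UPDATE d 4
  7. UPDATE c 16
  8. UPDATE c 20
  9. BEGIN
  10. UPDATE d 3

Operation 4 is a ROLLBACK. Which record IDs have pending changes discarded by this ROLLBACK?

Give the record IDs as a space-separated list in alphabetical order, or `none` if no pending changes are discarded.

Initial committed: {b=15, c=17, d=4}
Op 1: BEGIN: in_txn=True, pending={}
Op 2: UPDATE b=15 (pending; pending now {b=15})
Op 3: UPDATE b=9 (pending; pending now {b=9})
Op 4: ROLLBACK: discarded pending ['b']; in_txn=False
Op 5: UPDATE c=8 (auto-commit; committed c=8)
Op 6: UPDATE d=4 (auto-commit; committed d=4)
Op 7: UPDATE c=16 (auto-commit; committed c=16)
Op 8: UPDATE c=20 (auto-commit; committed c=20)
Op 9: BEGIN: in_txn=True, pending={}
Op 10: UPDATE d=3 (pending; pending now {d=3})
ROLLBACK at op 4 discards: ['b']

Answer: b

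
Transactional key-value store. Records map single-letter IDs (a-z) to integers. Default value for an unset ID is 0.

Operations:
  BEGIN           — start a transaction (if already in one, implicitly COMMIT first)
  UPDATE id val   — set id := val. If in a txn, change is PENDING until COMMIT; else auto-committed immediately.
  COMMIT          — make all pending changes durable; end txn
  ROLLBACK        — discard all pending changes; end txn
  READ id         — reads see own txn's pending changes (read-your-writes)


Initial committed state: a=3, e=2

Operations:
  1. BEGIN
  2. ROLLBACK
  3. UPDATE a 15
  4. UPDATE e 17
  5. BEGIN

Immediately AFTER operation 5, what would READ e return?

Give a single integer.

Answer: 17

Derivation:
Initial committed: {a=3, e=2}
Op 1: BEGIN: in_txn=True, pending={}
Op 2: ROLLBACK: discarded pending []; in_txn=False
Op 3: UPDATE a=15 (auto-commit; committed a=15)
Op 4: UPDATE e=17 (auto-commit; committed e=17)
Op 5: BEGIN: in_txn=True, pending={}
After op 5: visible(e) = 17 (pending={}, committed={a=15, e=17})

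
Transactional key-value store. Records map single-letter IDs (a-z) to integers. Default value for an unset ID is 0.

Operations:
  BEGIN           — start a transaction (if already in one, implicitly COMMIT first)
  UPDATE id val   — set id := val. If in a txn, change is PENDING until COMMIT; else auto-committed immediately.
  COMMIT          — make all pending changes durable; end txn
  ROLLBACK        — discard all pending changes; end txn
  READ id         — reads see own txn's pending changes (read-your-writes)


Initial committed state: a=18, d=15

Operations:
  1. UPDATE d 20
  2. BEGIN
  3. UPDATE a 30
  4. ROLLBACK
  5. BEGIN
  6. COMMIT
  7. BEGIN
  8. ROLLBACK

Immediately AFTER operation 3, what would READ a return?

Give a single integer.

Answer: 30

Derivation:
Initial committed: {a=18, d=15}
Op 1: UPDATE d=20 (auto-commit; committed d=20)
Op 2: BEGIN: in_txn=True, pending={}
Op 3: UPDATE a=30 (pending; pending now {a=30})
After op 3: visible(a) = 30 (pending={a=30}, committed={a=18, d=20})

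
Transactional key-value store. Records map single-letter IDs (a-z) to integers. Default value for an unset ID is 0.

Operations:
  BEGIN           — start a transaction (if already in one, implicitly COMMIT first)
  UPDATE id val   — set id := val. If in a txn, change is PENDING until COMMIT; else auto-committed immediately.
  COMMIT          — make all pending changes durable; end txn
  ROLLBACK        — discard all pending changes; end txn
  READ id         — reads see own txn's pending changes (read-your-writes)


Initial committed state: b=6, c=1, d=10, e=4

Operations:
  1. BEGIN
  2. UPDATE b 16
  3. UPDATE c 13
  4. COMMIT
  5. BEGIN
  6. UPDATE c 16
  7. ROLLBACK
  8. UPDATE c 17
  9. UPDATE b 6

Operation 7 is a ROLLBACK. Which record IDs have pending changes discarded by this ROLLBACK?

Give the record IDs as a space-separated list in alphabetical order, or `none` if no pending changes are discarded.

Answer: c

Derivation:
Initial committed: {b=6, c=1, d=10, e=4}
Op 1: BEGIN: in_txn=True, pending={}
Op 2: UPDATE b=16 (pending; pending now {b=16})
Op 3: UPDATE c=13 (pending; pending now {b=16, c=13})
Op 4: COMMIT: merged ['b', 'c'] into committed; committed now {b=16, c=13, d=10, e=4}
Op 5: BEGIN: in_txn=True, pending={}
Op 6: UPDATE c=16 (pending; pending now {c=16})
Op 7: ROLLBACK: discarded pending ['c']; in_txn=False
Op 8: UPDATE c=17 (auto-commit; committed c=17)
Op 9: UPDATE b=6 (auto-commit; committed b=6)
ROLLBACK at op 7 discards: ['c']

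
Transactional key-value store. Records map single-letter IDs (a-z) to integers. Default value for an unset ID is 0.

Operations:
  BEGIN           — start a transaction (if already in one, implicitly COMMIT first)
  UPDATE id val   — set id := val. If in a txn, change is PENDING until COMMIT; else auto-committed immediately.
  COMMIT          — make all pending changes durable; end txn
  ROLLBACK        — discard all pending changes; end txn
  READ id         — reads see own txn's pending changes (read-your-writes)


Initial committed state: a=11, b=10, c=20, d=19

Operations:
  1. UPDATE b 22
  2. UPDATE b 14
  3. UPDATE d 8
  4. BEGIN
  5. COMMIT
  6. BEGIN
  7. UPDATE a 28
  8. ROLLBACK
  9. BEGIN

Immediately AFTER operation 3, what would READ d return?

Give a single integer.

Initial committed: {a=11, b=10, c=20, d=19}
Op 1: UPDATE b=22 (auto-commit; committed b=22)
Op 2: UPDATE b=14 (auto-commit; committed b=14)
Op 3: UPDATE d=8 (auto-commit; committed d=8)
After op 3: visible(d) = 8 (pending={}, committed={a=11, b=14, c=20, d=8})

Answer: 8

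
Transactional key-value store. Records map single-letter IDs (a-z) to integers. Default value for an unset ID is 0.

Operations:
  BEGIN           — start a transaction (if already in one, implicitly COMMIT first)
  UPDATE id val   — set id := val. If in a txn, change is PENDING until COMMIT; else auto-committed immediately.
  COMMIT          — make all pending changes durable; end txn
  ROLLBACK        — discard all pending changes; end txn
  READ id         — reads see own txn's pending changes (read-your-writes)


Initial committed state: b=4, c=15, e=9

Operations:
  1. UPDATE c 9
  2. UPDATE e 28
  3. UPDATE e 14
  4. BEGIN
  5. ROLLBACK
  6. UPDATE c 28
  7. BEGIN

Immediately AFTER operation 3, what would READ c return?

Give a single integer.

Answer: 9

Derivation:
Initial committed: {b=4, c=15, e=9}
Op 1: UPDATE c=9 (auto-commit; committed c=9)
Op 2: UPDATE e=28 (auto-commit; committed e=28)
Op 3: UPDATE e=14 (auto-commit; committed e=14)
After op 3: visible(c) = 9 (pending={}, committed={b=4, c=9, e=14})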